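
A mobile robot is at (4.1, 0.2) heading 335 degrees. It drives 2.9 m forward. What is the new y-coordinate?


y_new = y0 + d*sin(theta)
= 0.2 + 2.9*sin(335)
= 0.2 + -1.2256
= -1.0256


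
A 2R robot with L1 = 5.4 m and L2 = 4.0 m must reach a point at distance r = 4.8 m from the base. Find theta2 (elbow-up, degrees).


cos(theta2) = (r^2 - L1^2 - L2^2) / (2*L1*L2)
cos(theta2) = (23.04 - 29.16 - 16.0) / 43.2
cos(theta2) = -0.512037
theta2 = 120.7996 degrees


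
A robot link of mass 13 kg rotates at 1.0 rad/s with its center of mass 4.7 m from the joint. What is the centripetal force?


F = m * omega^2 * r
= 13 * 1.0^2 * 4.7
= 13 * 1.0 * 4.7
= 61.1 N


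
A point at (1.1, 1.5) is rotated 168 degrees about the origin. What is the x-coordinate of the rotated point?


x' = x*cos(theta) - y*sin(theta)
cos(168 deg) = -0.9781, sin(168 deg) = 0.2079
x' = 1.1 * -0.9781 - 1.5 * 0.2079
= -1.076 - 0.3119
= -1.3878


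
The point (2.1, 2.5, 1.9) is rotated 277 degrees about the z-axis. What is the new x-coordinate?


Rotation about z-axis: x' = x*cos(theta) - y*sin(theta)
= 2.1 * 0.1219 - 2.5 * -0.9925
= 2.7373


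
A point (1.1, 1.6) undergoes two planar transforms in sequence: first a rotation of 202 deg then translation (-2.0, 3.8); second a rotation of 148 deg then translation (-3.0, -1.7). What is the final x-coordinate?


After transform 1:
x1 = cos(202)*1.1 - sin(202)*1.6 + -2.0 = -2.4205
y1 = sin(202)*1.1 + cos(202)*1.6 + 3.8 = 1.9044
After transform 2:
x2 = cos(148)*-2.4205 - sin(148)*1.9044 + -3.0
= -1.9565


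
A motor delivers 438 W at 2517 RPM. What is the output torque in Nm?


omega = 2517 * 2*pi/60 = 263.5796 rad/s
tau = P / omega = 438 / 263.5796
= 1.6617 Nm


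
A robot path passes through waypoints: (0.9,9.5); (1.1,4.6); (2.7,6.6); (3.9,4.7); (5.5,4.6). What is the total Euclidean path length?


Segment lengths:
  seg1 = sqrt((0.2)^2 + (-4.9)^2) = 4.9041
  seg2 = sqrt((1.6)^2 + (2.0)^2) = 2.5612
  seg3 = sqrt((1.2)^2 + (-1.9)^2) = 2.2472
  seg4 = sqrt((1.6)^2 + (-0.1)^2) = 1.6031
Total = 11.3157


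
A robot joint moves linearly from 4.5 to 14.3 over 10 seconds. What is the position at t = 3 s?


s = t/T = 3/10 = 0.3
p(t) = p0 + (pf-p0)*s
= 4.5 + (14.3 - 4.5) * 0.3
= 7.44


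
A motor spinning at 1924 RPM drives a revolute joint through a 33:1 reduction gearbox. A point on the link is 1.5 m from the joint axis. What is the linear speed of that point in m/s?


omega_motor = 1924 * 2*pi/60 = 201.4808 rad/s
omega_joint = omega_motor / 33 = 6.1055 rad/s
v = omega_joint * r = 6.1055 * 1.5
= 9.1582 m/s


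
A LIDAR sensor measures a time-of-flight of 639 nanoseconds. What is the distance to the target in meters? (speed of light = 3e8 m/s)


tof = 639 ns = 6.39e-07 s
dist = c * tof / 2
= 3e8 * 6.39e-07 / 2
= 95.85 m


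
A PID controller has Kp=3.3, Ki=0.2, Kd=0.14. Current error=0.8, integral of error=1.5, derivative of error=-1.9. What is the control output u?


u = Kp*e + Ki*int(e) + Kd*de/dt
= 3.3*0.8 + 0.2*1.5 + 0.14*(-1.9)
= 2.64 + 0.3 + -0.266
= 2.674


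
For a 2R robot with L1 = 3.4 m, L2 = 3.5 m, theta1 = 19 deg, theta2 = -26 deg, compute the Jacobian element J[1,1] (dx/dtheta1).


J[1,1] = -L1*sin(t1) - L2*sin(t1+t2)
= -3.4*sin(19) - 3.5*sin(-7)
= -0.6804


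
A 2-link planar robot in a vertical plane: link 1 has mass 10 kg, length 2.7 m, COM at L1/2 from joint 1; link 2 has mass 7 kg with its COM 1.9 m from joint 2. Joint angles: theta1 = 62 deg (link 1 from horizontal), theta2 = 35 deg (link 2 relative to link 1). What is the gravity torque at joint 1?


Horizontal distance from joint 1 to link-1 COM:
  x_c1 = (L1/2)*cos(t1) = 1.35 * 0.4695 = 0.6338 m
Horizontal distance from joint 1 to link-2 COM:
  x_c2 = L1*cos(t1) + Lc2*cos(t1+t2)
       = 2.7*0.4695 + 1.9*-0.1219 = 1.036 m
tau1 = m1*g*x_c1 + m2*g*x_c2
     = 10*9.81*0.6338 + 7*9.81*1.036
     = 62.1745 + 71.1436
     = 133.3181 Nm


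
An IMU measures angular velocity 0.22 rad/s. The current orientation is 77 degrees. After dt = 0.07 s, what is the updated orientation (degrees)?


delta_theta = w * dt = 0.22 * 0.07 = 0.0154 rad
= 0.8824 deg
theta_new = 77 + 0.8824 = 77.8824 deg


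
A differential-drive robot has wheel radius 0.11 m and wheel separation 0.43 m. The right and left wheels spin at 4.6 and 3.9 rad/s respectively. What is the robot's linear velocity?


vR = r*wR = 0.11*4.6 = 0.506 m/s
vL = r*wL = 0.11*3.9 = 0.429 m/s
v = (vR+vL)/2 = 0.4675 m/s
omega = (vR-vL)/L = 0.1791 rad/s
linear velocity = 0.4675 m/s


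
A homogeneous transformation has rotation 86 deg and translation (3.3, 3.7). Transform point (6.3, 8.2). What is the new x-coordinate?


x' = cos(theta)*px - sin(theta)*py + tx
= 0.0698*6.3 - 0.9976*8.2 + 3.3
= -4.4406


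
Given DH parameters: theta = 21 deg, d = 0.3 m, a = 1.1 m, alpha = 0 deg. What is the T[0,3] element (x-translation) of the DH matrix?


T[0,3] = a * cos(theta)
= 1.1 * cos(21 deg)
= 1.1 * 0.9336
= 1.0269


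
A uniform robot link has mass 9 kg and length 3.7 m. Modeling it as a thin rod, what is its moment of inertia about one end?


I = (1/3) * m * L^2
= (1/3) * 9 * 3.7^2
= 0.333333 * 9 * 13.69
= 41.07 kg*m^2


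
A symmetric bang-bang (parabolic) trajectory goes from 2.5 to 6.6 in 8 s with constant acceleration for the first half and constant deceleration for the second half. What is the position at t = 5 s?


Symmetric rest-to-rest: each phase covers (pf-p0)/2 in time T/2. 0.5*a*(T/2)^2 = (pf-p0)/2 => a = 4*(pf-p0)/T^2
a = 4*(6.6-2.5)/8^2 = 0.2562
t = 5 is in the deceleration phase (t > T/2).
p = pf - 0.5*a*(T-t)^2 = 6.6 - 0.5*0.2562*3^2
= 5.4469


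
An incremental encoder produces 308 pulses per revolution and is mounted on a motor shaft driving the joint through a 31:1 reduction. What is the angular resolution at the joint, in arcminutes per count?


counts per rev = 308
effective counts at joint = 308 * 31 = 9548
resolution = 360*60 / 9548
= 2.2623 arcmin/count


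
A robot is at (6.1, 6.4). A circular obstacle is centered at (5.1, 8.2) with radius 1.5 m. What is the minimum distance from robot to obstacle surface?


center_dist = sqrt((6.1-5.1)^2 + (6.4-8.2)^2)
= sqrt(1.0 + 3.24)
= 2.0591
min_dist = center_dist - radius = 2.0591 - 1.5 = 0.5591 m


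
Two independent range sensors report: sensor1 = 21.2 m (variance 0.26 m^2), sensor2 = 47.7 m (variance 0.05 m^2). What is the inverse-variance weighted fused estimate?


w1 = (1/var1) / (1/var1 + 1/var2)
   = 3.8462 / (3.8462 + 20.0) = 0.1613
w2 = 1 - w1 = 0.8387
fused = w1*s1 + w2*s2 = 3.4194 + 40.0065
= 43.4258 m


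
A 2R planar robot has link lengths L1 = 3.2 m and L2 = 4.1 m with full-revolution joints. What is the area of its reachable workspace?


r_max = L1 + L2 = 7.3 m
r_min = |L1 - L2| = 0.9 m
Area = pi*(r_max^2 - r_min^2)
= pi*(53.29 - 0.81)
= pi * 52.48
= 164.8708 m^2


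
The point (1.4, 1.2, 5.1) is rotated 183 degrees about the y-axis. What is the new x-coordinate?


Rotation about y-axis: x' = x*cos(theta) + z*sin(theta)
= 1.4 * -0.9986 + 5.1 * -0.0523
= -1.665


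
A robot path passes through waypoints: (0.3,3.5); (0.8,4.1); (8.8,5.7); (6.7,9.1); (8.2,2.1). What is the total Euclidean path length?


Segment lengths:
  seg1 = sqrt((0.5)^2 + (0.6)^2) = 0.781
  seg2 = sqrt((8.0)^2 + (1.6)^2) = 8.1584
  seg3 = sqrt((-2.1)^2 + (3.4)^2) = 3.9962
  seg4 = sqrt((1.5)^2 + (-7.0)^2) = 7.1589
Total = 20.0946


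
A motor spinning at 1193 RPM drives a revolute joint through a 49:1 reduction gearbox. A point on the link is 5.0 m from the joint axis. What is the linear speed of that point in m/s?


omega_motor = 1193 * 2*pi/60 = 124.9307 rad/s
omega_joint = omega_motor / 49 = 2.5496 rad/s
v = omega_joint * r = 2.5496 * 5.0
= 12.748 m/s


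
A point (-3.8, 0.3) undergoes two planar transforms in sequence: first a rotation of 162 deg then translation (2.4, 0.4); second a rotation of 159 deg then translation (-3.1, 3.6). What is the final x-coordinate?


After transform 1:
x1 = cos(162)*-3.8 - sin(162)*0.3 + 2.4 = 5.9213
y1 = sin(162)*-3.8 + cos(162)*0.3 + 0.4 = -1.0596
After transform 2:
x2 = cos(159)*5.9213 - sin(159)*-1.0596 + -3.1
= -8.2483


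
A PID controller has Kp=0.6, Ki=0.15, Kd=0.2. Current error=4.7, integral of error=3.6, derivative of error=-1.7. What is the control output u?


u = Kp*e + Ki*int(e) + Kd*de/dt
= 0.6*4.7 + 0.15*3.6 + 0.2*(-1.7)
= 2.82 + 0.54 + -0.34
= 3.02


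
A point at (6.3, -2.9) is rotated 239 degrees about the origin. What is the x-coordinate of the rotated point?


x' = x*cos(theta) - y*sin(theta)
cos(239 deg) = -0.515, sin(239 deg) = -0.8572
x' = 6.3 * -0.515 - -2.9 * -0.8572
= -3.2447 - 2.4858
= -5.7305


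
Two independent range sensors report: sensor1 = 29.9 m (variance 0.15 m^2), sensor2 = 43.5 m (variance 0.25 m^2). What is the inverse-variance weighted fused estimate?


w1 = (1/var1) / (1/var1 + 1/var2)
   = 6.6667 / (6.6667 + 4.0) = 0.625
w2 = 1 - w1 = 0.375
fused = w1*s1 + w2*s2 = 18.6875 + 16.3125
= 35.0 m


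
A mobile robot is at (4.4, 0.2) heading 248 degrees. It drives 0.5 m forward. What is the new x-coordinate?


x_new = x0 + d*cos(theta)
= 4.4 + 0.5*cos(248)
= 4.4 + -0.1873
= 4.2127


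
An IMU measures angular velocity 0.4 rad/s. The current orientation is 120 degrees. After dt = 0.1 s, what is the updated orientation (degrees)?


delta_theta = w * dt = 0.4 * 0.1 = 0.04 rad
= 2.2918 deg
theta_new = 120 + 2.2918 = 122.2918 deg


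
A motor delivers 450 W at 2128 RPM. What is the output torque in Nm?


omega = 2128 * 2*pi/60 = 222.8436 rad/s
tau = P / omega = 450 / 222.8436
= 2.0194 Nm


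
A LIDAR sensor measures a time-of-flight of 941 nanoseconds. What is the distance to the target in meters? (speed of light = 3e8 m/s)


tof = 941 ns = 9.41e-07 s
dist = c * tof / 2
= 3e8 * 9.41e-07 / 2
= 141.15 m


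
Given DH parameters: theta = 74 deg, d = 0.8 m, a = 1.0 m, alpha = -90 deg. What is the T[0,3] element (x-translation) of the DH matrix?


T[0,3] = a * cos(theta)
= 1.0 * cos(74 deg)
= 1.0 * 0.2756
= 0.2756


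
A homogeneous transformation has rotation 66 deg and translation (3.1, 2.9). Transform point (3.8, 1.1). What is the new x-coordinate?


x' = cos(theta)*px - sin(theta)*py + tx
= 0.4067*3.8 - 0.9135*1.1 + 3.1
= 3.6407


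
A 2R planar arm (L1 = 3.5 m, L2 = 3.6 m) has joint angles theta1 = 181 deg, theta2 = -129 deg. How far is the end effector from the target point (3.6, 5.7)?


End effector via forward kinematics:
x = L1*cos(t1) + L2*cos(t1+t2) = -1.2831
y = L1*sin(t1) + L2*sin(t1+t2) = 2.7758
Distance to target:
d = sqrt((3.6 - -1.2831)^2 + (5.7 - 2.7758)^2)
= sqrt(23.8445 + 8.5512)
= 5.6917 m


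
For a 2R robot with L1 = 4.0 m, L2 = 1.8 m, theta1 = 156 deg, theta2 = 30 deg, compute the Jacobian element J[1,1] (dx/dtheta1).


J[1,1] = -L1*sin(t1) - L2*sin(t1+t2)
= -4.0*sin(156) - 1.8*sin(186)
= -1.4388


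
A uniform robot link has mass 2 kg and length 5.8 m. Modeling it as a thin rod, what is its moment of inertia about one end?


I = (1/3) * m * L^2
= (1/3) * 2 * 5.8^2
= 0.333333 * 2 * 33.64
= 22.4267 kg*m^2


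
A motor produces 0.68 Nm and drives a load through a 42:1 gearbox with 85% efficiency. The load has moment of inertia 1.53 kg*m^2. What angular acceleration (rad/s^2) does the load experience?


tau_out = tau_motor * N * eta
= 0.68 * 42 * 0.85 = 24.276 Nm
alpha = tau_out / I = 24.276 / 1.53
= 15.8667 rad/s^2


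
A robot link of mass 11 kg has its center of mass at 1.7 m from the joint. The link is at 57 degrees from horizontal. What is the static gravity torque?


tau = m*g*L*cos(angle)
= 11 * 9.81 * 1.7 * cos(57 deg)
= 11 * 9.81 * 1.7 * 0.5446
= 99.9124 Nm


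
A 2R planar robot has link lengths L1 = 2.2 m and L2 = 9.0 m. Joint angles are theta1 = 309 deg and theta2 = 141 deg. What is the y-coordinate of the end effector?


Convert angles to radians: theta1 = 5.3931, theta2 = 2.4609
y = L1*sin(theta1) + L2*sin(theta1+theta2)
y = -1.7097 + 9.0
y = 7.2903


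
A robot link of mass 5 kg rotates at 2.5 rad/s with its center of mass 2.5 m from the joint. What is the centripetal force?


F = m * omega^2 * r
= 5 * 2.5^2 * 2.5
= 5 * 6.25 * 2.5
= 78.125 N


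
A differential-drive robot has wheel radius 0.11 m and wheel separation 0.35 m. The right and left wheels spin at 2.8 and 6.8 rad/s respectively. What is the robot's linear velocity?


vR = r*wR = 0.11*2.8 = 0.308 m/s
vL = r*wL = 0.11*6.8 = 0.748 m/s
v = (vR+vL)/2 = 0.528 m/s
omega = (vR-vL)/L = -1.2571 rad/s
linear velocity = 0.528 m/s


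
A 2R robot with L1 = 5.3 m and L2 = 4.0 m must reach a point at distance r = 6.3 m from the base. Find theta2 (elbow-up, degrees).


cos(theta2) = (r^2 - L1^2 - L2^2) / (2*L1*L2)
cos(theta2) = (39.69 - 28.09 - 16.0) / 42.4
cos(theta2) = -0.103774
theta2 = 95.9565 degrees


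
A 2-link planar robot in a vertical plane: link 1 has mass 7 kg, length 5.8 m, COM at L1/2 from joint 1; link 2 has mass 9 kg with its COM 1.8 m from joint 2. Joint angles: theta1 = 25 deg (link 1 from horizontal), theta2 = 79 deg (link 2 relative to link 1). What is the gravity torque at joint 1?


Horizontal distance from joint 1 to link-1 COM:
  x_c1 = (L1/2)*cos(t1) = 2.9 * 0.9063 = 2.6283 m
Horizontal distance from joint 1 to link-2 COM:
  x_c2 = L1*cos(t1) + Lc2*cos(t1+t2)
       = 5.8*0.9063 + 1.8*-0.2419 = 4.8211 m
tau1 = m1*g*x_c1 + m2*g*x_c2
     = 7*9.81*2.6283 + 9*9.81*4.8211
     = 180.4849 + 425.6572
     = 606.142 Nm


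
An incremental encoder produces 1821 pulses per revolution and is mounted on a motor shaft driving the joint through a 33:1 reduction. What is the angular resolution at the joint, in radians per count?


counts per rev = 1821
effective counts at joint = 1821 * 33 = 60093
resolution = 2*pi / 60093
= 1.0456e-04 rad/count


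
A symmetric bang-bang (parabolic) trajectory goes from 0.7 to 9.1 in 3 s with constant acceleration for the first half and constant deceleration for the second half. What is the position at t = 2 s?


Symmetric rest-to-rest: each phase covers (pf-p0)/2 in time T/2. 0.5*a*(T/2)^2 = (pf-p0)/2 => a = 4*(pf-p0)/T^2
a = 4*(9.1-0.7)/3^2 = 3.7333
t = 2 is in the deceleration phase (t > T/2).
p = pf - 0.5*a*(T-t)^2 = 9.1 - 0.5*3.7333*1^2
= 7.2333


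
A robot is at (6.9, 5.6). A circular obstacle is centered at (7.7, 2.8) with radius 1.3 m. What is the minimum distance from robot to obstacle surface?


center_dist = sqrt((6.9-7.7)^2 + (5.6-2.8)^2)
= sqrt(0.64 + 7.84)
= 2.912
min_dist = center_dist - radius = 2.912 - 1.3 = 1.612 m


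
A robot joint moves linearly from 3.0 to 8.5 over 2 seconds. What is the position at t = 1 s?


s = t/T = 1/2 = 0.5
p(t) = p0 + (pf-p0)*s
= 3.0 + (8.5 - 3.0) * 0.5
= 5.75


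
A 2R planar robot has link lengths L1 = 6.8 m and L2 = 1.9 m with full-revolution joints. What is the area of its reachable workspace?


r_max = L1 + L2 = 8.7 m
r_min = |L1 - L2| = 4.9 m
Area = pi*(r_max^2 - r_min^2)
= pi*(75.69 - 24.01)
= pi * 51.68
= 162.3575 m^2


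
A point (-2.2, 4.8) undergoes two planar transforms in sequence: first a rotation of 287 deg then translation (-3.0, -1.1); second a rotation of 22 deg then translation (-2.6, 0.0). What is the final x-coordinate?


After transform 1:
x1 = cos(287)*-2.2 - sin(287)*4.8 + -3.0 = 0.947
y1 = sin(287)*-2.2 + cos(287)*4.8 + -1.1 = 2.4073
After transform 2:
x2 = cos(22)*0.947 - sin(22)*2.4073 + -2.6
= -2.6237


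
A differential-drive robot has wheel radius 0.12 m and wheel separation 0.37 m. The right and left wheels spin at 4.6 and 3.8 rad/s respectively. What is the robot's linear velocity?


vR = r*wR = 0.12*4.6 = 0.552 m/s
vL = r*wL = 0.12*3.8 = 0.456 m/s
v = (vR+vL)/2 = 0.504 m/s
omega = (vR-vL)/L = 0.2595 rad/s
linear velocity = 0.504 m/s


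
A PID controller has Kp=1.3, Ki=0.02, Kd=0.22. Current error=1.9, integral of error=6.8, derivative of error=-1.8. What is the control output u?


u = Kp*e + Ki*int(e) + Kd*de/dt
= 1.3*1.9 + 0.02*6.8 + 0.22*(-1.8)
= 2.47 + 0.136 + -0.396
= 2.21


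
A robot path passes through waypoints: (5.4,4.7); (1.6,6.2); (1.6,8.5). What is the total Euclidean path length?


Segment lengths:
  seg1 = sqrt((-3.8)^2 + (1.5)^2) = 4.0853
  seg2 = sqrt((0.0)^2 + (2.3)^2) = 2.3
Total = 6.3853


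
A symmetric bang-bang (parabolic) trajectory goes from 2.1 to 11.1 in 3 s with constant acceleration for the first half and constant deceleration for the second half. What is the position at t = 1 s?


Symmetric rest-to-rest: each phase covers (pf-p0)/2 in time T/2. 0.5*a*(T/2)^2 = (pf-p0)/2 => a = 4*(pf-p0)/T^2
a = 4*(11.1-2.1)/3^2 = 4.0
t = 1 is in the acceleration phase (t <= T/2).
p = p0 + 0.5*a*t^2 = 2.1 + 0.5*4.0*1^2
= 4.1


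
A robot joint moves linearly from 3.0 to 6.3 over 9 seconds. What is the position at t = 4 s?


s = t/T = 4/9 = 0.4444
p(t) = p0 + (pf-p0)*s
= 3.0 + (6.3 - 3.0) * 0.4444
= 4.4667


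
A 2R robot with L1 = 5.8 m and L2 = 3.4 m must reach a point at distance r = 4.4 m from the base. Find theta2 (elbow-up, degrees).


cos(theta2) = (r^2 - L1^2 - L2^2) / (2*L1*L2)
cos(theta2) = (19.36 - 33.64 - 11.56) / 39.44
cos(theta2) = -0.655172
theta2 = 130.9327 degrees


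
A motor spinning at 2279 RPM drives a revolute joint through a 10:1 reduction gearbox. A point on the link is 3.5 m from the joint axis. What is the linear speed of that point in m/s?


omega_motor = 2279 * 2*pi/60 = 238.6563 rad/s
omega_joint = omega_motor / 10 = 23.8656 rad/s
v = omega_joint * r = 23.8656 * 3.5
= 83.5297 m/s


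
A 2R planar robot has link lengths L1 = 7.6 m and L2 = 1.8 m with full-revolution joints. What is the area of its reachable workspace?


r_max = L1 + L2 = 9.4 m
r_min = |L1 - L2| = 5.8 m
Area = pi*(r_max^2 - r_min^2)
= pi*(88.36 - 33.64)
= pi * 54.72
= 171.908 m^2


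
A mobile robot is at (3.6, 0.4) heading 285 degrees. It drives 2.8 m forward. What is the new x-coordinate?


x_new = x0 + d*cos(theta)
= 3.6 + 2.8*cos(285)
= 3.6 + 0.7247
= 4.3247


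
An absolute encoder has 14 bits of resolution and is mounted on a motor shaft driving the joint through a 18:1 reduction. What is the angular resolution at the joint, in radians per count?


counts = 2^14 = 16384
effective counts at joint = 16384 * 18 = 294912
resolution = 2*pi / 294912
= 2.1305e-05 rad/count


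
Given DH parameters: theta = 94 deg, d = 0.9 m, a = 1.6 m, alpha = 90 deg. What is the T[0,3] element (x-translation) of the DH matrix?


T[0,3] = a * cos(theta)
= 1.6 * cos(94 deg)
= 1.6 * -0.0698
= -0.1116


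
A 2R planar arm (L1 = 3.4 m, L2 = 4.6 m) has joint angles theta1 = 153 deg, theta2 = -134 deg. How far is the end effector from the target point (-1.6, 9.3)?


End effector via forward kinematics:
x = L1*cos(t1) + L2*cos(t1+t2) = 1.32
y = L1*sin(t1) + L2*sin(t1+t2) = 3.0412
Distance to target:
d = sqrt((-1.6 - 1.32)^2 + (9.3 - 3.0412)^2)
= sqrt(8.5262 + 39.1728)
= 6.9064 m


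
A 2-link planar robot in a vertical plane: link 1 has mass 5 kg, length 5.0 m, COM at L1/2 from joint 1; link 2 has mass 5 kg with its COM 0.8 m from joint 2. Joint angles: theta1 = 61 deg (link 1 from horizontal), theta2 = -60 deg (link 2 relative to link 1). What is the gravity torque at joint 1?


Horizontal distance from joint 1 to link-1 COM:
  x_c1 = (L1/2)*cos(t1) = 2.5 * 0.4848 = 1.212 m
Horizontal distance from joint 1 to link-2 COM:
  x_c2 = L1*cos(t1) + Lc2*cos(t1+t2)
       = 5.0*0.4848 + 0.8*0.9998 = 3.2239 m
tau1 = m1*g*x_c1 + m2*g*x_c2
     = 5*9.81*1.212 + 5*9.81*3.2239
     = 59.4498 + 158.1336
     = 217.5834 Nm


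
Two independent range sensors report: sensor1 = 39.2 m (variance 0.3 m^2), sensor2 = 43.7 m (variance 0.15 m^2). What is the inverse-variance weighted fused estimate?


w1 = (1/var1) / (1/var1 + 1/var2)
   = 3.3333 / (3.3333 + 6.6667) = 0.3333
w2 = 1 - w1 = 0.6667
fused = w1*s1 + w2*s2 = 13.0667 + 29.1333
= 42.2 m


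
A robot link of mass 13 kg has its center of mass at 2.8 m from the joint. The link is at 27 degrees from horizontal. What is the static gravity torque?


tau = m*g*L*cos(angle)
= 13 * 9.81 * 2.8 * cos(27 deg)
= 13 * 9.81 * 2.8 * 0.891
= 318.1642 Nm


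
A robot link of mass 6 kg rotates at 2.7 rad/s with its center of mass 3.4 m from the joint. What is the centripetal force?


F = m * omega^2 * r
= 6 * 2.7^2 * 3.4
= 6 * 7.29 * 3.4
= 148.716 N


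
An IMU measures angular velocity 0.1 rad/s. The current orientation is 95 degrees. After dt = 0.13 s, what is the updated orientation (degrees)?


delta_theta = w * dt = 0.1 * 0.13 = 0.013 rad
= 0.7448 deg
theta_new = 95 + 0.7448 = 95.7448 deg


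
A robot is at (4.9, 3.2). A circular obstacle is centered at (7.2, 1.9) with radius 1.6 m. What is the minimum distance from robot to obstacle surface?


center_dist = sqrt((4.9-7.2)^2 + (3.2-1.9)^2)
= sqrt(5.29 + 1.69)
= 2.642
min_dist = center_dist - radius = 2.642 - 1.6 = 1.042 m


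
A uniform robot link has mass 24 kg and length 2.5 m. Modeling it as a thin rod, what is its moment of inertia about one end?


I = (1/3) * m * L^2
= (1/3) * 24 * 2.5^2
= 0.333333 * 24 * 6.25
= 50.0 kg*m^2


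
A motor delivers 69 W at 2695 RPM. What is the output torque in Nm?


omega = 2695 * 2*pi/60 = 282.2197 rad/s
tau = P / omega = 69 / 282.2197
= 0.2445 Nm


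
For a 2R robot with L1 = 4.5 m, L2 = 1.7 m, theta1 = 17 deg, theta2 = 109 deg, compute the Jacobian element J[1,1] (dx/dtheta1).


J[1,1] = -L1*sin(t1) - L2*sin(t1+t2)
= -4.5*sin(17) - 1.7*sin(126)
= -2.691


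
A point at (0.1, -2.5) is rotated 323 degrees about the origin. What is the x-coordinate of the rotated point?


x' = x*cos(theta) - y*sin(theta)
cos(323 deg) = 0.7986, sin(323 deg) = -0.6018
x' = 0.1 * 0.7986 - -2.5 * -0.6018
= 0.0799 - 1.5045
= -1.4247


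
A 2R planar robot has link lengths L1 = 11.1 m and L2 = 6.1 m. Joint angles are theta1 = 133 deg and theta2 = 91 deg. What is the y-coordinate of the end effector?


Convert angles to radians: theta1 = 2.3213, theta2 = 1.5882
y = L1*sin(theta1) + L2*sin(theta1+theta2)
y = 8.118 + -4.2374
y = 3.8806


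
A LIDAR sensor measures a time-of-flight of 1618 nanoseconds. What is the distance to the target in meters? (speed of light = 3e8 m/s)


tof = 1618 ns = 1.618e-06 s
dist = c * tof / 2
= 3e8 * 1.618e-06 / 2
= 242.7 m


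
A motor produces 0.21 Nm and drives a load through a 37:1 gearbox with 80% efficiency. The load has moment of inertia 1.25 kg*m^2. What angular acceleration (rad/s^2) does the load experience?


tau_out = tau_motor * N * eta
= 0.21 * 37 * 0.8 = 6.216 Nm
alpha = tau_out / I = 6.216 / 1.25
= 4.9728 rad/s^2


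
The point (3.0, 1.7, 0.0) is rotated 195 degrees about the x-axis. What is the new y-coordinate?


Rotation about x-axis: y' = y*cos(theta) - z*sin(theta)
= 1.7 * -0.9659 - 0.0 * -0.2588
= -1.6421


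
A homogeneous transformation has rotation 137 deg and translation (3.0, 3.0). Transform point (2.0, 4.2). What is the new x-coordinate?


x' = cos(theta)*px - sin(theta)*py + tx
= -0.7314*2.0 - 0.682*4.2 + 3.0
= -1.3271


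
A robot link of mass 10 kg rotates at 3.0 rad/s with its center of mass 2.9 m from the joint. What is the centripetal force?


F = m * omega^2 * r
= 10 * 3.0^2 * 2.9
= 10 * 9.0 * 2.9
= 261.0 N


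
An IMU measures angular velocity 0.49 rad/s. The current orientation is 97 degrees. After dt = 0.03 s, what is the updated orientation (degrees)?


delta_theta = w * dt = 0.49 * 0.03 = 0.0147 rad
= 0.8422 deg
theta_new = 97 + 0.8422 = 97.8422 deg


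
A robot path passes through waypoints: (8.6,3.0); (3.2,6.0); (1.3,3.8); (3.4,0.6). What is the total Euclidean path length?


Segment lengths:
  seg1 = sqrt((-5.4)^2 + (3.0)^2) = 6.1774
  seg2 = sqrt((-1.9)^2 + (-2.2)^2) = 2.9069
  seg3 = sqrt((2.1)^2 + (-3.2)^2) = 3.8275
Total = 12.9118


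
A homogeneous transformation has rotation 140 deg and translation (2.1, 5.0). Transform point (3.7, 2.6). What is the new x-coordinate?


x' = cos(theta)*px - sin(theta)*py + tx
= -0.766*3.7 - 0.6428*2.6 + 2.1
= -2.4056


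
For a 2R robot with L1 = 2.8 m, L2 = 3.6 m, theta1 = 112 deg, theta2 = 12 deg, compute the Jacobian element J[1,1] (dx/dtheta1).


J[1,1] = -L1*sin(t1) - L2*sin(t1+t2)
= -2.8*sin(112) - 3.6*sin(124)
= -5.5807


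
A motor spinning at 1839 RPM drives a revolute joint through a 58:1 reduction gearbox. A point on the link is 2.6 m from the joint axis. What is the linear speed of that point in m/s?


omega_motor = 1839 * 2*pi/60 = 192.5796 rad/s
omega_joint = omega_motor / 58 = 3.3203 rad/s
v = omega_joint * r = 3.3203 * 2.6
= 8.6329 m/s


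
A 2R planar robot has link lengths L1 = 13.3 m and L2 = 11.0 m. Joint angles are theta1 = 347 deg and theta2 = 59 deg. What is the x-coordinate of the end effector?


Convert angles to radians: theta1 = 6.0563, theta2 = 1.0297
x = L1*cos(theta1) + L2*cos(theta1+theta2)
x = 12.9591 + 7.6412
x = 20.6004


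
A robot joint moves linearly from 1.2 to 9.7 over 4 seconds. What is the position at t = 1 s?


s = t/T = 1/4 = 0.25
p(t) = p0 + (pf-p0)*s
= 1.2 + (9.7 - 1.2) * 0.25
= 3.325


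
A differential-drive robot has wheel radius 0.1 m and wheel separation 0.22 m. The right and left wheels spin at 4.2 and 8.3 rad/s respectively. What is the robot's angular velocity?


vR = r*wR = 0.1*4.2 = 0.42 m/s
vL = r*wL = 0.1*8.3 = 0.83 m/s
v = (vR+vL)/2 = 0.625 m/s
omega = (vR-vL)/L = -1.8636 rad/s
angular velocity = -1.8636 rad/s


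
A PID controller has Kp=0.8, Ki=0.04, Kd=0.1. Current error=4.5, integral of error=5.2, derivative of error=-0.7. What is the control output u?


u = Kp*e + Ki*int(e) + Kd*de/dt
= 0.8*4.5 + 0.04*5.2 + 0.1*(-0.7)
= 3.6 + 0.208 + -0.07
= 3.738


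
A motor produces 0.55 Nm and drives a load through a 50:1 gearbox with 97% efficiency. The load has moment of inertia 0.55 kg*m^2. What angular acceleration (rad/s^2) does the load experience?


tau_out = tau_motor * N * eta
= 0.55 * 50 * 0.97 = 26.675 Nm
alpha = tau_out / I = 26.675 / 0.55
= 48.5 rad/s^2


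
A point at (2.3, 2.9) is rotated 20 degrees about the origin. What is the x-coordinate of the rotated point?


x' = x*cos(theta) - y*sin(theta)
cos(20 deg) = 0.9397, sin(20 deg) = 0.342
x' = 2.3 * 0.9397 - 2.9 * 0.342
= 2.1613 - 0.9919
= 1.1694


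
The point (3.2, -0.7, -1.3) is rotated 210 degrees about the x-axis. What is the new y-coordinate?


Rotation about x-axis: y' = y*cos(theta) - z*sin(theta)
= -0.7 * -0.866 - -1.3 * -0.5
= -0.0438


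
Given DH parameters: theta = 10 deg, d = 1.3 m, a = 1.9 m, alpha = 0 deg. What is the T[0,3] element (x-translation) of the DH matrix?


T[0,3] = a * cos(theta)
= 1.9 * cos(10 deg)
= 1.9 * 0.9848
= 1.8711


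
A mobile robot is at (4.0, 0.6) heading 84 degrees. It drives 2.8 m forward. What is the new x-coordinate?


x_new = x0 + d*cos(theta)
= 4.0 + 2.8*cos(84)
= 4.0 + 0.2927
= 4.2927


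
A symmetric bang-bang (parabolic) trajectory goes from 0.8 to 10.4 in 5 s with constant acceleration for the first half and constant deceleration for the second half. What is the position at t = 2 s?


Symmetric rest-to-rest: each phase covers (pf-p0)/2 in time T/2. 0.5*a*(T/2)^2 = (pf-p0)/2 => a = 4*(pf-p0)/T^2
a = 4*(10.4-0.8)/5^2 = 1.536
t = 2 is in the acceleration phase (t <= T/2).
p = p0 + 0.5*a*t^2 = 0.8 + 0.5*1.536*2^2
= 3.872


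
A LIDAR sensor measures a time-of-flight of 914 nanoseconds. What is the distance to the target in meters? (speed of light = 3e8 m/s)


tof = 914 ns = 9.14e-07 s
dist = c * tof / 2
= 3e8 * 9.14e-07 / 2
= 137.1 m


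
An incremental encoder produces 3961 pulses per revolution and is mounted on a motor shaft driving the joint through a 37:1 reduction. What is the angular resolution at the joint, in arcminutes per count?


counts per rev = 3961
effective counts at joint = 3961 * 37 = 146557
resolution = 360*60 / 146557
= 0.1474 arcmin/count


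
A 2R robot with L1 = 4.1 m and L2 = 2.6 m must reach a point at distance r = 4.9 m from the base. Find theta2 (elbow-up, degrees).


cos(theta2) = (r^2 - L1^2 - L2^2) / (2*L1*L2)
cos(theta2) = (24.01 - 16.81 - 6.76) / 21.32
cos(theta2) = 0.020638
theta2 = 88.8175 degrees


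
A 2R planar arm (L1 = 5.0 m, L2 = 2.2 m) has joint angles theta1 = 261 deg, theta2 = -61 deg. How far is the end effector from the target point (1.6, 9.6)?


End effector via forward kinematics:
x = L1*cos(t1) + L2*cos(t1+t2) = -2.8495
y = L1*sin(t1) + L2*sin(t1+t2) = -5.6909
Distance to target:
d = sqrt((1.6 - -2.8495)^2 + (9.6 - -5.6909)^2)
= sqrt(19.798 + 233.8112)
= 15.9251 m


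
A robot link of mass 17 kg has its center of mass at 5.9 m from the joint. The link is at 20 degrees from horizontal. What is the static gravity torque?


tau = m*g*L*cos(angle)
= 17 * 9.81 * 5.9 * cos(20 deg)
= 17 * 9.81 * 5.9 * 0.9397
= 924.604 Nm


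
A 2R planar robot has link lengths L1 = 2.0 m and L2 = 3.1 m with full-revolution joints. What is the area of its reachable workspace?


r_max = L1 + L2 = 5.1 m
r_min = |L1 - L2| = 1.1 m
Area = pi*(r_max^2 - r_min^2)
= pi*(26.01 - 1.21)
= pi * 24.8
= 77.9115 m^2


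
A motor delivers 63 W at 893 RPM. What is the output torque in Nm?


omega = 893 * 2*pi/60 = 93.5147 rad/s
tau = P / omega = 63 / 93.5147
= 0.6737 Nm


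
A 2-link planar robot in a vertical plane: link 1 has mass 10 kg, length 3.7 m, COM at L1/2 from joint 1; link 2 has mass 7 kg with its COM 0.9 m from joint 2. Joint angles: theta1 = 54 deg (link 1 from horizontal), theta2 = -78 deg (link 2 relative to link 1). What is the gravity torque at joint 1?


Horizontal distance from joint 1 to link-1 COM:
  x_c1 = (L1/2)*cos(t1) = 1.85 * 0.5878 = 1.0874 m
Horizontal distance from joint 1 to link-2 COM:
  x_c2 = L1*cos(t1) + Lc2*cos(t1+t2)
       = 3.7*0.5878 + 0.9*0.9135 = 2.997 m
tau1 = m1*g*x_c1 + m2*g*x_c2
     = 10*9.81*1.0874 + 7*9.81*2.997
     = 106.6742 + 205.8037
     = 312.4779 Nm


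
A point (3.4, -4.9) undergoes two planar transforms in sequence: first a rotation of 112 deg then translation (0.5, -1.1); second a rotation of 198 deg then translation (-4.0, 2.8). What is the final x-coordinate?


After transform 1:
x1 = cos(112)*3.4 - sin(112)*-4.9 + 0.5 = 3.7695
y1 = sin(112)*3.4 + cos(112)*-4.9 + -1.1 = 3.888
After transform 2:
x2 = cos(198)*3.7695 - sin(198)*3.888 + -4.0
= -6.3836


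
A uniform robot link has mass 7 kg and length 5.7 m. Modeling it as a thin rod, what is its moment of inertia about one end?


I = (1/3) * m * L^2
= (1/3) * 7 * 5.7^2
= 0.333333 * 7 * 32.49
= 75.81 kg*m^2


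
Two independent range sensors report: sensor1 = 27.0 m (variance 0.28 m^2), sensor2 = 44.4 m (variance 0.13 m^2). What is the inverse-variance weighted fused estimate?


w1 = (1/var1) / (1/var1 + 1/var2)
   = 3.5714 / (3.5714 + 7.6923) = 0.3171
w2 = 1 - w1 = 0.6829
fused = w1*s1 + w2*s2 = 8.561 + 30.322
= 38.8829 m


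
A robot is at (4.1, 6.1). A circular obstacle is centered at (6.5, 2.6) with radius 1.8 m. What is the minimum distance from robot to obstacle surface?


center_dist = sqrt((4.1-6.5)^2 + (6.1-2.6)^2)
= sqrt(5.76 + 12.25)
= 4.2438
min_dist = center_dist - radius = 4.2438 - 1.8 = 2.4438 m


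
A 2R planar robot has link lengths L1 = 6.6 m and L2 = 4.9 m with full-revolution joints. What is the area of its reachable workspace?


r_max = L1 + L2 = 11.5 m
r_min = |L1 - L2| = 1.7 m
Area = pi*(r_max^2 - r_min^2)
= pi*(132.25 - 2.89)
= pi * 129.36
= 406.3964 m^2


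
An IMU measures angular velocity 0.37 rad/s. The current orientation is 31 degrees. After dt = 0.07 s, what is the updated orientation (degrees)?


delta_theta = w * dt = 0.37 * 0.07 = 0.0259 rad
= 1.484 deg
theta_new = 31 + 1.484 = 32.484 deg


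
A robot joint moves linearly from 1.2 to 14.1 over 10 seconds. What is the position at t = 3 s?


s = t/T = 3/10 = 0.3
p(t) = p0 + (pf-p0)*s
= 1.2 + (14.1 - 1.2) * 0.3
= 5.07


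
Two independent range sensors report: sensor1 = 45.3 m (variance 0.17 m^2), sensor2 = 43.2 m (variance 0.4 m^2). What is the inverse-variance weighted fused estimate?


w1 = (1/var1) / (1/var1 + 1/var2)
   = 5.8824 / (5.8824 + 2.5) = 0.7018
w2 = 1 - w1 = 0.2982
fused = w1*s1 + w2*s2 = 31.7895 + 12.8842
= 44.6737 m


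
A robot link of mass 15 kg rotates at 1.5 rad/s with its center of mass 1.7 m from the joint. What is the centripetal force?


F = m * omega^2 * r
= 15 * 1.5^2 * 1.7
= 15 * 2.25 * 1.7
= 57.375 N


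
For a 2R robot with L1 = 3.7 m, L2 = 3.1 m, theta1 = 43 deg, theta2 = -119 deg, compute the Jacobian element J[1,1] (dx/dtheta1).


J[1,1] = -L1*sin(t1) - L2*sin(t1+t2)
= -3.7*sin(43) - 3.1*sin(-76)
= 0.4845


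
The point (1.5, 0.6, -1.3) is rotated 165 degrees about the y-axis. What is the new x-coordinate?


Rotation about y-axis: x' = x*cos(theta) + z*sin(theta)
= 1.5 * -0.9659 + -1.3 * 0.2588
= -1.7854


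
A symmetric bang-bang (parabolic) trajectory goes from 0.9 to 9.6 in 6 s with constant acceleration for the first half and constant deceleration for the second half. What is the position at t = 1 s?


Symmetric rest-to-rest: each phase covers (pf-p0)/2 in time T/2. 0.5*a*(T/2)^2 = (pf-p0)/2 => a = 4*(pf-p0)/T^2
a = 4*(9.6-0.9)/6^2 = 0.9667
t = 1 is in the acceleration phase (t <= T/2).
p = p0 + 0.5*a*t^2 = 0.9 + 0.5*0.9667*1^2
= 1.3833


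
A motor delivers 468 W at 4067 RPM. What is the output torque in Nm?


omega = 4067 * 2*pi/60 = 425.8952 rad/s
tau = P / omega = 468 / 425.8952
= 1.0989 Nm


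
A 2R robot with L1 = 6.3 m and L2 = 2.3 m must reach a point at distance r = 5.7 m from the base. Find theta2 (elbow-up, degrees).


cos(theta2) = (r^2 - L1^2 - L2^2) / (2*L1*L2)
cos(theta2) = (32.49 - 39.69 - 5.29) / 28.98
cos(theta2) = -0.430987
theta2 = 115.5302 degrees


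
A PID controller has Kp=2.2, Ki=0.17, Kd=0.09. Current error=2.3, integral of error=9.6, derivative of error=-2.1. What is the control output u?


u = Kp*e + Ki*int(e) + Kd*de/dt
= 2.2*2.3 + 0.17*9.6 + 0.09*(-2.1)
= 5.06 + 1.632 + -0.189
= 6.503


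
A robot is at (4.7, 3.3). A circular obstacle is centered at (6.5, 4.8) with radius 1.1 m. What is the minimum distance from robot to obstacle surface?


center_dist = sqrt((4.7-6.5)^2 + (3.3-4.8)^2)
= sqrt(3.24 + 2.25)
= 2.3431
min_dist = center_dist - radius = 2.3431 - 1.1 = 1.2431 m


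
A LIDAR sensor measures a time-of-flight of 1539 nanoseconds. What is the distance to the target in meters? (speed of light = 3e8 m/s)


tof = 1539 ns = 1.539e-06 s
dist = c * tof / 2
= 3e8 * 1.539e-06 / 2
= 230.85 m


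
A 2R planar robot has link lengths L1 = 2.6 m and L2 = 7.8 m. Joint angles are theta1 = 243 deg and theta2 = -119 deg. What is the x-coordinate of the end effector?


Convert angles to radians: theta1 = 4.2412, theta2 = -2.0769
x = L1*cos(theta1) + L2*cos(theta1+theta2)
x = -1.1804 + -4.3617
x = -5.5421


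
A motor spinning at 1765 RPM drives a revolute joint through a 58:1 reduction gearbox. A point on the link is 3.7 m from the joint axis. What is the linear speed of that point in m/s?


omega_motor = 1765 * 2*pi/60 = 184.8304 rad/s
omega_joint = omega_motor / 58 = 3.1867 rad/s
v = omega_joint * r = 3.1867 * 3.7
= 11.7909 m/s


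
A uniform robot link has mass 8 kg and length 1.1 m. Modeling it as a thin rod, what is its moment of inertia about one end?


I = (1/3) * m * L^2
= (1/3) * 8 * 1.1^2
= 0.333333 * 8 * 1.21
= 3.2267 kg*m^2


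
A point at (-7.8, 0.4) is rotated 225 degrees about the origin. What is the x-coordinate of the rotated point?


x' = x*cos(theta) - y*sin(theta)
cos(225 deg) = -0.7071, sin(225 deg) = -0.7071
x' = -7.8 * -0.7071 - 0.4 * -0.7071
= 5.5154 - -0.2828
= 5.7983


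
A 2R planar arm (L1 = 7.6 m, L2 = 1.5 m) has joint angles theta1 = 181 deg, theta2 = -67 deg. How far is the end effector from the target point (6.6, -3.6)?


End effector via forward kinematics:
x = L1*cos(t1) + L2*cos(t1+t2) = -8.2089
y = L1*sin(t1) + L2*sin(t1+t2) = 1.2377
Distance to target:
d = sqrt((6.6 - -8.2089)^2 + (-3.6 - 1.2377)^2)
= sqrt(219.3049 + 23.4031)
= 15.5791 m


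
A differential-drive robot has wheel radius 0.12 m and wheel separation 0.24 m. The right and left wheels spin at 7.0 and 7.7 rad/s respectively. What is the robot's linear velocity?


vR = r*wR = 0.12*7.0 = 0.84 m/s
vL = r*wL = 0.12*7.7 = 0.924 m/s
v = (vR+vL)/2 = 0.882 m/s
omega = (vR-vL)/L = -0.35 rad/s
linear velocity = 0.882 m/s


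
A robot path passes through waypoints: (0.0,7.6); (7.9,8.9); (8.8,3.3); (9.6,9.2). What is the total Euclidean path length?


Segment lengths:
  seg1 = sqrt((7.9)^2 + (1.3)^2) = 8.0062
  seg2 = sqrt((0.9)^2 + (-5.6)^2) = 5.6719
  seg3 = sqrt((0.8)^2 + (5.9)^2) = 5.954
Total = 19.6321


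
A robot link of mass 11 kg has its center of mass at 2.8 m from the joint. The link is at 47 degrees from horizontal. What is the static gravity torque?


tau = m*g*L*cos(angle)
= 11 * 9.81 * 2.8 * cos(47 deg)
= 11 * 9.81 * 2.8 * 0.682
= 206.0644 Nm


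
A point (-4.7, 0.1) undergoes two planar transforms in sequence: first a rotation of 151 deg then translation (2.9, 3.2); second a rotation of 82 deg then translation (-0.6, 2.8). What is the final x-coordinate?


After transform 1:
x1 = cos(151)*-4.7 - sin(151)*0.1 + 2.9 = 6.9622
y1 = sin(151)*-4.7 + cos(151)*0.1 + 3.2 = 0.8339
After transform 2:
x2 = cos(82)*6.9622 - sin(82)*0.8339 + -0.6
= -0.4569


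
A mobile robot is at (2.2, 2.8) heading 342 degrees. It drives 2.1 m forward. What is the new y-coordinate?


y_new = y0 + d*sin(theta)
= 2.8 + 2.1*sin(342)
= 2.8 + -0.6489
= 2.1511


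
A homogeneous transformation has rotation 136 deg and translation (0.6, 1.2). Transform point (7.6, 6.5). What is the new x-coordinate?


x' = cos(theta)*px - sin(theta)*py + tx
= -0.7193*7.6 - 0.6947*6.5 + 0.6
= -9.3823


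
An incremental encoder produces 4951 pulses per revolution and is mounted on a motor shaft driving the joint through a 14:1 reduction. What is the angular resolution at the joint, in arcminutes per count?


counts per rev = 4951
effective counts at joint = 4951 * 14 = 69314
resolution = 360*60 / 69314
= 0.3116 arcmin/count


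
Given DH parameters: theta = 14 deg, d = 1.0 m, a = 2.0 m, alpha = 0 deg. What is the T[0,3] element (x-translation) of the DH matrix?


T[0,3] = a * cos(theta)
= 2.0 * cos(14 deg)
= 2.0 * 0.9703
= 1.9406


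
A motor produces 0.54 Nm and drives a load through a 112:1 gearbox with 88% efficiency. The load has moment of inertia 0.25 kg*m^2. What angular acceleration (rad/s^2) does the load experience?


tau_out = tau_motor * N * eta
= 0.54 * 112 * 0.88 = 53.2224 Nm
alpha = tau_out / I = 53.2224 / 0.25
= 212.8896 rad/s^2


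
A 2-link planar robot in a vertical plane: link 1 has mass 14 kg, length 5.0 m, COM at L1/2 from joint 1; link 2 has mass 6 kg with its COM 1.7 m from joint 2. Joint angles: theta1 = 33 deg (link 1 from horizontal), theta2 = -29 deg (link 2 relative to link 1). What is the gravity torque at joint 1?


Horizontal distance from joint 1 to link-1 COM:
  x_c1 = (L1/2)*cos(t1) = 2.5 * 0.8387 = 2.0967 m
Horizontal distance from joint 1 to link-2 COM:
  x_c2 = L1*cos(t1) + Lc2*cos(t1+t2)
       = 5.0*0.8387 + 1.7*0.9976 = 5.8892 m
tau1 = m1*g*x_c1 + m2*g*x_c2
     = 14*9.81*2.0967 + 6*9.81*5.8892
     = 287.9575 + 346.639
     = 634.5965 Nm


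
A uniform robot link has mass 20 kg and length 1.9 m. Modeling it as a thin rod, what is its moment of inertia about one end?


I = (1/3) * m * L^2
= (1/3) * 20 * 1.9^2
= 0.333333 * 20 * 3.61
= 24.0667 kg*m^2


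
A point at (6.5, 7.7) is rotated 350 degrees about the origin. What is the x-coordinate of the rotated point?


x' = x*cos(theta) - y*sin(theta)
cos(350 deg) = 0.9848, sin(350 deg) = -0.1736
x' = 6.5 * 0.9848 - 7.7 * -0.1736
= 6.4013 - -1.3371
= 7.7383


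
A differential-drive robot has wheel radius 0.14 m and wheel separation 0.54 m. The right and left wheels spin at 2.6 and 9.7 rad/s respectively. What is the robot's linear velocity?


vR = r*wR = 0.14*2.6 = 0.364 m/s
vL = r*wL = 0.14*9.7 = 1.358 m/s
v = (vR+vL)/2 = 0.861 m/s
omega = (vR-vL)/L = -1.8407 rad/s
linear velocity = 0.861 m/s
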